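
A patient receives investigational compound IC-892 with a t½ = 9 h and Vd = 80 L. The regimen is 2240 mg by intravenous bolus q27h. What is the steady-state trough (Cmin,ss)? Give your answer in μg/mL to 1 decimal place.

4.0 μg/mL

The dosing interval is 3 half-lives, so f = 2^(−3) = 0.125.
Accumulation ratio R = 1/(1 − f) = 1/0.875 = 8/7.
Single-dose peak C₀ = D/Vd = 2240/80 = 28 μg/mL.
Steady-state peak Cmax,ss = C₀·R = 28 × 8/7 ≈ 32.000 μg/mL.
Steady-state trough Cmin,ss = Cmax,ss·f ≈ 32.000 × 0.125 ≈ 4.000 μg/mL.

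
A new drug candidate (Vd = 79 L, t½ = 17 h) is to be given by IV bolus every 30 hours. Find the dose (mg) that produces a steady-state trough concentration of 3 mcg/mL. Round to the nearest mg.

τ/t½ = 30/17 ≈ 1.7647, so f = (1/2)^(30/17) ≈ 0.294287.
Cmin,ss = (D/Vd)·f/(1−f), so D = Cmin,ss·Vd·(1−f)/f.
D = 3 × 79 × (1−f)/f ≈ 3 × 79 × 2.39804 ≈ 568.34 mg.

568 mg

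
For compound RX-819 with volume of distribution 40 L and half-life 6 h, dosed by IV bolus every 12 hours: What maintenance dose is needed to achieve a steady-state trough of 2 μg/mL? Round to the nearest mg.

240 mg

τ/t½ = 12/6 ≈ 2, so f = (1/2)^(12/6) ≈ 0.250000.
Cmin,ss = (D/Vd)·f/(1−f), so D = Cmin,ss·Vd·(1−f)/f.
D = 2 × 40 × (1−f)/f ≈ 2 × 40 × 3.00000 ≈ 240.00 mg.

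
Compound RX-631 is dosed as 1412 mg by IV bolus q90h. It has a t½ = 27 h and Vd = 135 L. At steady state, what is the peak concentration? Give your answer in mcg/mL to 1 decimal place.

Over one 90-h interval, 90/27 ≈ 3.3333 half-lives elapse, leaving f ≈ 0.0992 of each dose.
Accumulation ratio R = 1/(1 − f) ≈ 1/0.9008 ≈ 1.1101.
Single-dose peak C₀ = D/Vd = 1412/135 ≈ 10.459 mcg/mL.
Steady-state peak Cmax,ss = C₀·R ≈ 10.459 × 1.1101 ≈ 11.611 mcg/mL.

11.6 mcg/mL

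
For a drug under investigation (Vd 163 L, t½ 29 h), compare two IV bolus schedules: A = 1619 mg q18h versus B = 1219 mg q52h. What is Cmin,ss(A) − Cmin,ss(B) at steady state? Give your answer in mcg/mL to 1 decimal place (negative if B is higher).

15.4 mcg/mL

Regimen A: f = (1/2)^(18/29) ≈ 0.6504; Cmin,ss = (1619/163)·f/(1−f) ≈ 18.479 mcg/mL.
Regimen B: f = (1/2)^(52/29) ≈ 0.2886; Cmin,ss = (1219/163)·f/(1−f) ≈ 3.034 mcg/mL.
Difference ≈ 18.479 − 3.034 ≈ 15.445 mcg/mL.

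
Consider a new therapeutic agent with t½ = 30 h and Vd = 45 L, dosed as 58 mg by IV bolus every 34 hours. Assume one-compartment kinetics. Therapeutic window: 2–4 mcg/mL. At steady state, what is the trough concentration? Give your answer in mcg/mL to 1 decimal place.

1.1 mcg/mL

k = ln2/t½ = ln2/30 ≈ 0.023105 h⁻¹; fraction remaining f = e^(−kτ) = e^(−0.023105×34) ≈ 0.4559.
Single-dose peak C₀ = D/Vd = 58/45 ≈ 1.289 mcg/mL.
Steady-state trough Cmin,ss = C₀·f/(1−f) ≈ 1.289 × 0.4559/0.5441 ≈ 1.080 mcg/mL.
Trough 1.1 mcg/mL vs MEC 2 mcg/mL: subtherapeutic.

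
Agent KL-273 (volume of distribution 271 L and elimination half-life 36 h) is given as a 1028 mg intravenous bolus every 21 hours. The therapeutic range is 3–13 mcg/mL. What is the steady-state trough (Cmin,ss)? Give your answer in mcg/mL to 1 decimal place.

7.6 mcg/mL

Over one 21-h interval, 21/36 ≈ 0.58333 half-lives elapse, leaving f ≈ 0.6674 of each dose.
Accumulation ratio R = 1/(1 − f) ≈ 1/0.3326 ≈ 3.0066.
Each bolus raises the concentration by D/Vd = 1028/271 ≈ 3.793 mcg/mL.
Steady-state peak Cmax,ss = C₀·R ≈ 3.793 × 3.0066 ≈ 11.404 mcg/mL.
Steady-state trough Cmin,ss = Cmax,ss·f ≈ 11.404 × 0.6674 ≈ 7.611 mcg/mL.
Trough 7.6 mcg/mL vs MEC 3 mcg/mL: adequate.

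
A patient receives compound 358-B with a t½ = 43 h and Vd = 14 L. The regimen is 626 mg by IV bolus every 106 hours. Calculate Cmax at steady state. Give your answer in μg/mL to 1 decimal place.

54.6 μg/mL

k = ln2/t½ = ln2/43 ≈ 0.016120 h⁻¹; fraction remaining f = e^(−kτ) = e^(−0.016120×106) ≈ 0.1811.
Accumulation ratio R = 1/(1 − f) ≈ 1/0.8189 ≈ 1.2212.
Each bolus raises the concentration by D/Vd = 626/14 ≈ 44.714 μg/mL.
Steady-state peak Cmax,ss = C₀·R ≈ 44.714 × 1.2212 ≈ 54.605 μg/mL.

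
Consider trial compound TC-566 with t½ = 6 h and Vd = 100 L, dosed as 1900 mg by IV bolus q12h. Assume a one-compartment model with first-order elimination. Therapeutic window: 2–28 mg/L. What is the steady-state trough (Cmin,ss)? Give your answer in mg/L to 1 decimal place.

6.3 mg/L

The dosing interval is 2 half-lives, so f = 2^(−2) = 0.25.
At steady state, R = 1/(1 − 0.25) = 4/3.
Single-dose peak C₀ = D/Vd = 1900/100 = 19 mg/L.
Steady-state peak Cmax,ss = C₀·R = 19 × 4/3 ≈ 25.333 mg/L.
Steady-state trough Cmin,ss = Cmax,ss·f ≈ 25.333 × 0.25 ≈ 6.333 mg/L.
Trough 6.3 mg/L vs MEC 2 mg/L: adequate.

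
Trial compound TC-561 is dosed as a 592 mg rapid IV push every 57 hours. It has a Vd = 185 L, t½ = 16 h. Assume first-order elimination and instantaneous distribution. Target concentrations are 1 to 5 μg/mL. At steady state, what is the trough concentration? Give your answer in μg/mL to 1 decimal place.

0.3 μg/mL

Over one 57-h interval, 57/16 ≈ 3.5625 half-lives elapse, leaving f ≈ 0.0846 of each dose.
At steady state, accumulation factor R = 1/(1 − e^(−kτ)) ≈ 1.0924.
Single-dose peak C₀ = D/Vd = 592/185 ≈ 3.200 μg/mL.
Cmax,ss = C₀/(1 − f) ≈ 3.200/0.9154 ≈ 3.496 μg/mL.
One interval later, Cmin,ss = Cmax,ss·e^(−kτ) ≈ 3.496 × 0.0846 ≈ 0.296 μg/mL.
Trough 0.3 μg/mL vs MEC 1 μg/mL: subtherapeutic.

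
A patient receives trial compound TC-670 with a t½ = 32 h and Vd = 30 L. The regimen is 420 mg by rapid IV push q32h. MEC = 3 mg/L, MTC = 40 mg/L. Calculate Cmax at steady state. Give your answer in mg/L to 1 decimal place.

The dosing interval is 1 half-life, so f = 2^(−1) = 0.5.
Accumulation ratio R = 1/(1 − f) = 1/0.5 = 2/1.
Single-dose peak C₀ = D/Vd = 420/30 = 14 mg/L.
Steady-state peak Cmax,ss = C₀·R = 14 × 2/1 ≈ 28.000 mg/L.
Peak 28.0 mg/L vs MTC 40 mg/L: below toxic threshold.

28.0 mg/L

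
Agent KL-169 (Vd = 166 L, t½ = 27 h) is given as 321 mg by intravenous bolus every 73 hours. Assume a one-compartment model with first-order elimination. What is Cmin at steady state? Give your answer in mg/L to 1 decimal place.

τ/t½ = 73/27 ≈ 2.7037, so fraction remaining f = (1/2)^(73/27) ≈ 0.1535.
At steady state, accumulation factor R = 1/(1 − e^(−kτ)) ≈ 1.1813.
Each bolus raises the concentration by D/Vd = 321/166 ≈ 1.934 mg/L.
Cmax,ss = C₀/(1 − f) ≈ 1.934/0.8465 ≈ 2.285 mg/L.
Steady-state trough Cmin,ss = Cmax,ss·f ≈ 2.285 × 0.1535 ≈ 0.351 mg/L.

0.4 mg/L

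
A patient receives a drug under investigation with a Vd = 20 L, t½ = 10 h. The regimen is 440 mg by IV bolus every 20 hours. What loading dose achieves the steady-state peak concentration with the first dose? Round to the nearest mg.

f = (1/2)^(20/10) ≈ 0.250000; accumulation ratio R = 1/(1−f) ≈ 1.33333.
Loading dose to hit Cmax,ss on first dose: D_load = D_maint·R ≈ 440 × 1.33333 ≈ 586.67 mg.

587 mg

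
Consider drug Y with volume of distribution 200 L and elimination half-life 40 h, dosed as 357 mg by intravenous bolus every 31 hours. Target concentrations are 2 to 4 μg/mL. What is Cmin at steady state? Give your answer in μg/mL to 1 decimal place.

Over one 31-h interval, 31/40 ≈ 0.775 half-lives elapse, leaving f ≈ 0.5844 of each dose.
Accumulation ratio R = 1/(1 − f) ≈ 1/0.4156 ≈ 2.4062.
Each bolus raises the concentration by D/Vd = 357/200 ≈ 1.785 μg/mL.
Steady-state peak Cmax,ss = C₀·R ≈ 1.785 × 2.4062 ≈ 4.295 μg/mL.
Steady-state trough Cmin,ss = Cmax,ss·f ≈ 4.295 × 0.5844 ≈ 2.510 μg/mL.
Trough 2.5 μg/mL vs MEC 2 μg/mL: adequate.

2.5 μg/mL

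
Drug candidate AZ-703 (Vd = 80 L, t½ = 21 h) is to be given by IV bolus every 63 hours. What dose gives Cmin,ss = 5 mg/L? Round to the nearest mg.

2800 mg

τ/t½ = 63/21 ≈ 3, so f = (1/2)^(63/21) ≈ 0.125000.
Cmin,ss = (D/Vd)·f/(1−f), so D = Cmin,ss·Vd·(1−f)/f.
D = 5 × 80 × (1−f)/f ≈ 5 × 80 × 7.00000 ≈ 2800.00 mg.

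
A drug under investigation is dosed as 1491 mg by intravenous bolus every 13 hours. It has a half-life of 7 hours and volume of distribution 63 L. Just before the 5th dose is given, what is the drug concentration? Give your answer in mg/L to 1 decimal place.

f = (1/2)^(τ/t½) = (1/2)^(13/7) ≈ 0.2760.
C₀ = D/Vd = 1491/63 ≈ 23.667 mg/L.
Before the 5th dose, 4 doses have been given. Superposition: Cmin = C₀·(f + f² + … + f^4).
≈ 23.667 × (0.2760 + 0.0762 + 0.0210 + 0.0058) ≈ 23.667 × 0.3790 ≈ 8.970 mg/L.

9.0 mg/L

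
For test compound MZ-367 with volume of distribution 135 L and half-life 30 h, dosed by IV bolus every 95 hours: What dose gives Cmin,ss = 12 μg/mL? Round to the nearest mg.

τ/t½ = 95/30 ≈ 3.1667, so f = (1/2)^(95/30) ≈ 0.111362.
Cmin,ss = (D/Vd)·f/(1−f), so D = Cmin,ss·Vd·(1−f)/f.
D = 12 × 135 × (1−f)/f ≈ 12 × 135 × 7.97972 ≈ 12927.15 mg.

12927 mg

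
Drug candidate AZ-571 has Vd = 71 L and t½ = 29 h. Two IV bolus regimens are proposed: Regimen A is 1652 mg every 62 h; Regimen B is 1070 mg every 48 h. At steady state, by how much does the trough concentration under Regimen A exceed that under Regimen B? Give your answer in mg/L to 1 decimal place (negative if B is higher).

-0.2 mg/L

Regimen A: f = (1/2)^(62/29) ≈ 0.2272; Cmin,ss = (1652/71)·f/(1−f) ≈ 6.841 mg/L.
Regimen B: f = (1/2)^(48/29) ≈ 0.3175; Cmin,ss = (1070/71)·f/(1−f) ≈ 7.011 mg/L.
Difference ≈ 6.841 − 7.011 ≈ -0.170 mg/L.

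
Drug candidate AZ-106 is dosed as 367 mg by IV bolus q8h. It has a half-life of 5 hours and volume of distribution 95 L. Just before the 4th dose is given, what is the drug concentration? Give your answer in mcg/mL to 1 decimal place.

f = (1/2)^(τ/t½) = (1/2)^(8/5) ≈ 0.3299.
C₀ = D/Vd = 367/95 ≈ 3.863 mcg/mL.
Before the 4th dose, 3 doses have been given. Superposition: Cmin = C₀·(f + f² + … + f^3).
≈ 3.863 × (0.3299 + 0.1088 + 0.0359) ≈ 3.863 × 0.4746 ≈ 1.833 mcg/mL.

1.8 mcg/mL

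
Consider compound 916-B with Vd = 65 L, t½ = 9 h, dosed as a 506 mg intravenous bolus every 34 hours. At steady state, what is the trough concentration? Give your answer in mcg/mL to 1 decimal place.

0.6 mcg/mL

τ/t½ = 34/9 ≈ 3.7778, so fraction remaining f = (1/2)^(34/9) ≈ 0.0729.
Accumulation ratio R = 1/(1 − f) ≈ 1/0.9271 ≈ 1.0786.
Single-dose peak C₀ = D/Vd = 506/65 ≈ 7.785 mcg/mL.
Steady-state peak Cmax,ss = C₀·R ≈ 7.785 × 1.0786 ≈ 8.397 mcg/mL.
Steady-state trough Cmin,ss = Cmax,ss·f ≈ 8.397 × 0.0729 ≈ 0.612 mcg/mL.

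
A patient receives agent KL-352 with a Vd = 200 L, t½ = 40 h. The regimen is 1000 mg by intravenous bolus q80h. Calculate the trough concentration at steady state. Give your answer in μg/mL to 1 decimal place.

1.7 μg/mL

The dosing interval is 2 half-lives, so f = 2^(−2) = 0.25.
Accumulation ratio R = 1/(1 − f) = 1/0.75 = 4/3.
Single-dose peak C₀ = D/Vd = 1000/200 = 5 μg/mL.
Steady-state peak Cmax,ss = C₀·R = 5 × 4/3 ≈ 6.667 μg/mL.
Steady-state trough Cmin,ss = Cmax,ss·f ≈ 6.667 × 0.25 ≈ 1.667 μg/mL.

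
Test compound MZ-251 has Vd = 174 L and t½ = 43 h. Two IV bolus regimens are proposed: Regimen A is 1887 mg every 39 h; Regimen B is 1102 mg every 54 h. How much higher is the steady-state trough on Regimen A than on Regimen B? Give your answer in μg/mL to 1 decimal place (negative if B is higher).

7.8 μg/mL

Regimen A: f = (1/2)^(39/43) ≈ 0.5333; Cmin,ss = (1887/174)·f/(1−f) ≈ 12.392 μg/mL.
Regimen B: f = (1/2)^(54/43) ≈ 0.4188; Cmin,ss = (1102/174)·f/(1−f) ≈ 4.564 μg/mL.
Difference ≈ 12.392 − 4.564 ≈ 7.828 μg/mL.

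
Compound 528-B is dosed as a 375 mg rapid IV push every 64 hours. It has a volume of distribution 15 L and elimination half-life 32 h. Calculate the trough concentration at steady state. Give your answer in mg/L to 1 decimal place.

8.3 mg/L

τ = 64 h = 2 half-lives, so f = (1/2)^2 = 0.25.
Accumulation ratio R = 1/(1 − f) = 1/0.75 = 4/3.
Single-dose peak C₀ = D/Vd = 375/15 = 25 mg/L.
Steady-state peak Cmax,ss = C₀·R = 25 × 4/3 ≈ 33.333 mg/L.
Steady-state trough Cmin,ss = Cmax,ss·f ≈ 33.333 × 0.25 ≈ 8.333 mg/L.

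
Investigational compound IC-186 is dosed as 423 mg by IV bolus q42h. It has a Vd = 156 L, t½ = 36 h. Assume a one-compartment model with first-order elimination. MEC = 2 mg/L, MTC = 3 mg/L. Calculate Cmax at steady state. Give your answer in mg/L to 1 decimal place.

τ/t½ = 42/36 ≈ 1.1667, so fraction remaining f = (1/2)^(42/36) ≈ 0.4454.
At steady state, accumulation factor R = 1/(1 − e^(−kτ)) ≈ 1.8031.
Each bolus raises the concentration by D/Vd = 423/156 ≈ 2.712 mg/L.
Steady-state peak Cmax,ss = C₀·R ≈ 2.712 × 1.8031 ≈ 4.890 mg/L.
Peak 4.9 mg/L vs MTC 3 mg/L: exceeds toxic threshold.

4.9 mg/L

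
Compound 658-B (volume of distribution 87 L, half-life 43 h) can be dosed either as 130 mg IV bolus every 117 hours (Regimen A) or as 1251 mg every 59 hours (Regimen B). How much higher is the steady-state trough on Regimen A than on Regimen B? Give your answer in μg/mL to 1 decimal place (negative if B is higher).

-8.8 μg/mL

Regimen A: f = (1/2)^(117/43) ≈ 0.1517; Cmin,ss = (130/87)·f/(1−f) ≈ 0.267 μg/mL.
Regimen B: f = (1/2)^(59/43) ≈ 0.3863; Cmin,ss = (1251/87)·f/(1−f) ≈ 9.051 μg/mL.
Difference ≈ 0.267 − 9.051 ≈ -8.784 μg/mL.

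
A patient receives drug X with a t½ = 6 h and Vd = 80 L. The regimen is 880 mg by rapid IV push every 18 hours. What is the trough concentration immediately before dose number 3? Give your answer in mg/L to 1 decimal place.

1.5 mg/L

f = (1/2)^(τ/t½) = (1/2)^(18/6) ≈ 0.1250.
C₀ = D/Vd = 880/80 ≈ 11.000 mg/L.
Before the 3rd dose, 2 doses have been given. Superposition: Cmin = C₀·(f + f²).
≈ 11.000 × (0.1250 + 0.0156) ≈ 11.000 × 0.1406 ≈ 1.547 mg/L.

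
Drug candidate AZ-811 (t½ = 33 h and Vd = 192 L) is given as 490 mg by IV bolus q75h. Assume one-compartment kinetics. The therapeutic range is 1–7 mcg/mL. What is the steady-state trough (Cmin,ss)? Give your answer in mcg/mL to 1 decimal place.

0.7 mcg/mL

Over one 75-h interval, 75/33 ≈ 2.2727 half-lives elapse, leaving f ≈ 0.2069 of each dose.
Accumulation ratio R = 1/(1 − f) ≈ 1/0.7931 ≈ 1.2609.
Single-dose peak C₀ = D/Vd = 490/192 ≈ 2.552 mcg/mL.
Cmax,ss = C₀/(1 − f) ≈ 2.552/0.7931 ≈ 3.218 mcg/mL.
One interval later, Cmin,ss = Cmax,ss·e^(−kτ) ≈ 3.218 × 0.2069 ≈ 0.666 mcg/mL.
Trough 0.7 mcg/mL vs MEC 1 mcg/mL: subtherapeutic.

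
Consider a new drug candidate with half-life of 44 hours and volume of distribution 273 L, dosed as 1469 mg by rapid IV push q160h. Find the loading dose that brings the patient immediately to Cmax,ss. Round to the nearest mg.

1597 mg

f = (1/2)^(160/44) ≈ 0.080417; accumulation ratio R = 1/(1−f) ≈ 1.08745.
Loading dose to hit Cmax,ss on first dose: D_load = D_maint·R ≈ 1469 × 1.08745 ≈ 1597.46 mg.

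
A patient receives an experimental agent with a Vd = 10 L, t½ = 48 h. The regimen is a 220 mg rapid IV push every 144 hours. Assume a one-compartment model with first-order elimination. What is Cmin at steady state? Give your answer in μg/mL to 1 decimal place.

τ = 144 h = 3 half-lives, so f = (1/2)^3 = 0.125.
At steady state, R = 1/(1 − 0.125) = 8/7.
Single-dose peak C₀ = D/Vd = 220/10 = 22 μg/mL.
Steady-state peak Cmax,ss = C₀·R = 22 × 8/7 ≈ 25.143 μg/mL.
Steady-state trough Cmin,ss = Cmax,ss·f ≈ 25.143 × 0.125 ≈ 3.143 μg/mL.

3.1 μg/mL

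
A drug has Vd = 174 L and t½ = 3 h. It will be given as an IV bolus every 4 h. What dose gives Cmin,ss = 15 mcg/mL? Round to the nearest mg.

τ/t½ = 4/3 ≈ 1.3333, so f = (1/2)^(4/3) ≈ 0.396850.
Cmin,ss = (D/Vd)·f/(1−f), so D = Cmin,ss·Vd·(1−f)/f.
D = 15 × 174 × (1−f)/f ≈ 15 × 174 × 1.51984 ≈ 3966.78 mg.

3967 mg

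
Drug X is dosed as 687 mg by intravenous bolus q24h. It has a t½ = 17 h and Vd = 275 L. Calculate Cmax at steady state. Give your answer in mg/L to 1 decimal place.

Over one 24-h interval, 24/17 ≈ 1.4118 half-lives elapse, leaving f ≈ 0.3759 of each dose.
At steady state, accumulation factor R = 1/(1 − e^(−kτ)) ≈ 1.6023.
Single-dose peak C₀ = D/Vd = 687/275 ≈ 2.498 mg/L.
Steady-state peak Cmax,ss = C₀·R ≈ 2.498 × 1.6023 ≈ 4.003 mg/L.

4.0 mg/L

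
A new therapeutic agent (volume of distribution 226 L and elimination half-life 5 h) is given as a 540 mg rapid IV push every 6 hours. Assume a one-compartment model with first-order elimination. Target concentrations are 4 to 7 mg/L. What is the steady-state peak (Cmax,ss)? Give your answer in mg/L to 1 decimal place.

Over one 6-h interval, 6/5 ≈ 1.2 half-lives elapse, leaving f ≈ 0.4353 of each dose.
Accumulation ratio R = 1/(1 − f) ≈ 1/0.5647 ≈ 1.7709.
Single-dose peak C₀ = D/Vd = 540/226 ≈ 2.389 mg/L.
Cmax,ss = C₀/(1 − f) ≈ 2.389/0.5647 ≈ 4.231 mg/L.
Peak 4.2 mg/L vs MTC 7 mg/L: below toxic threshold.

4.2 mg/L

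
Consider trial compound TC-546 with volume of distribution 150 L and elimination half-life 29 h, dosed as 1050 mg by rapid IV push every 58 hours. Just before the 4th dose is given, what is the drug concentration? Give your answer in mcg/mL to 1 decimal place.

2.3 mcg/mL

f = (1/2)^(τ/t½) = (1/2)^(58/29) ≈ 0.2500.
C₀ = D/Vd = 1050/150 ≈ 7.000 mcg/mL.
Before the 4th dose, 3 doses have been given. Superposition: Cmin = C₀·(f + f² + … + f^3).
≈ 7.000 × (0.2500 + 0.0625 + 0.0156) ≈ 7.000 × 0.3281 ≈ 2.297 mcg/mL.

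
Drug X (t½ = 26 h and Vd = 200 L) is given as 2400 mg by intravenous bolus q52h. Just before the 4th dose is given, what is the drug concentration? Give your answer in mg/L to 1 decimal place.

3.9 mg/L

f = (1/2)^(τ/t½) = (1/2)^(52/26) ≈ 0.2500.
C₀ = D/Vd = 2400/200 ≈ 12.000 mg/L.
Before the 4th dose, 3 doses have been given. Superposition: Cmin = C₀·(f + f² + … + f^3).
≈ 12.000 × (0.2500 + 0.0625 + 0.0156) ≈ 12.000 × 0.3281 ≈ 3.937 mg/L.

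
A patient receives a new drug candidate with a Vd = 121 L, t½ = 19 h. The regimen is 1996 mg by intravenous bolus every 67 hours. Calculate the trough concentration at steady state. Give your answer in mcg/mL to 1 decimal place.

1.6 mcg/mL

Over one 67-h interval, 67/19 ≈ 3.5263 half-lives elapse, leaving f ≈ 0.0868 of each dose.
At steady state, accumulation factor R = 1/(1 − e^(−kτ)) ≈ 1.0951.
Each bolus raises the concentration by D/Vd = 1996/121 ≈ 16.496 mcg/mL.
Steady-state peak Cmax,ss = C₀·R ≈ 16.496 × 1.0951 ≈ 18.065 mcg/mL.
Steady-state trough Cmin,ss = Cmax,ss·f ≈ 18.065 × 0.0868 ≈ 1.568 mcg/mL.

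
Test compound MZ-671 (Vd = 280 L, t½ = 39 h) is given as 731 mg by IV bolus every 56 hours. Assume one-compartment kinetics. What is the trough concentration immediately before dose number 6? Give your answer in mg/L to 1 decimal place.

f = (1/2)^(τ/t½) = (1/2)^(56/39) ≈ 0.3696.
C₀ = D/Vd = 731/280 ≈ 2.611 mg/L.
Before the 6th dose, 5 doses have been given. Superposition: Cmin = C₀·(f + f² + … + f^5).
≈ 2.611 × (0.3696 + 0.1366 + 0.0505 + 0.0187 + 0.0069) ≈ 2.611 × 0.5823 ≈ 1.520 mg/L.

1.5 mg/L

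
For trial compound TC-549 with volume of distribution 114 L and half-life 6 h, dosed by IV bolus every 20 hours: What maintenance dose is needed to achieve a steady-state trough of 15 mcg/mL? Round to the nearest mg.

τ/t½ = 20/6 ≈ 3.3333, so f = (1/2)^(20/6) ≈ 0.099213.
Cmin,ss = (D/Vd)·f/(1−f), so D = Cmin,ss·Vd·(1−f)/f.
D = 15 × 114 × (1−f)/f ≈ 15 × 114 × 9.07932 ≈ 15525.64 mg.

15526 mg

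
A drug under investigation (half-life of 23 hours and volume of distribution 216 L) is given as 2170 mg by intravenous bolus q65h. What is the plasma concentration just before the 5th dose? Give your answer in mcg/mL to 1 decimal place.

f = (1/2)^(τ/t½) = (1/2)^(65/23) ≈ 0.1410.
C₀ = D/Vd = 2170/216 ≈ 10.046 mcg/mL.
Before the 5th dose, 4 doses have been given. Superposition: Cmin = C₀·(f + f² + … + f^4).
≈ 10.046 × (0.1410 + 0.0199 + 0.0028 + 0.0004) ≈ 10.046 × 0.1641 ≈ 1.649 mcg/mL.

1.6 mcg/mL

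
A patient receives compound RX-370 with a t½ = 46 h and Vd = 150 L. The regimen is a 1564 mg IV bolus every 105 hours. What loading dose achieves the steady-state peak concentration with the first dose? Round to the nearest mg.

f = (1/2)^(105/46) ≈ 0.205526; accumulation ratio R = 1/(1−f) ≈ 1.25869.
Loading dose to hit Cmax,ss on first dose: D_load = D_maint·R ≈ 1564 × 1.25869 ≈ 1968.59 mg.

1969 mg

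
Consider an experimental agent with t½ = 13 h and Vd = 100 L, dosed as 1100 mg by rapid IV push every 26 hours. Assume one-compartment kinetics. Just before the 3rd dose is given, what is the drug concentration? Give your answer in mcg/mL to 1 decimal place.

f = (1/2)^(τ/t½) = (1/2)^(26/13) ≈ 0.2500.
C₀ = D/Vd = 1100/100 ≈ 11.000 mcg/mL.
Before the 3rd dose, 2 doses have been given. Superposition: Cmin = C₀·(f + f²).
≈ 11.000 × (0.2500 + 0.0625) ≈ 11.000 × 0.3125 ≈ 3.438 mcg/mL.

3.4 mcg/mL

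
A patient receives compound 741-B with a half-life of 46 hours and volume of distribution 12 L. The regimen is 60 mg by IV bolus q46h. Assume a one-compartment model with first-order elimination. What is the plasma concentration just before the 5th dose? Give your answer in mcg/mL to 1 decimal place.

f = (1/2)^(τ/t½) = (1/2)^(46/46) ≈ 0.5000.
C₀ = D/Vd = 60/12 ≈ 5.000 mcg/mL.
Before the 5th dose, 4 doses have been given. Superposition: Cmin = C₀·(f + f² + … + f^4).
≈ 5.000 × (0.5000 + 0.2500 + 0.1250 + 0.0625) ≈ 5.000 × 0.9375 ≈ 4.688 mcg/mL.

4.7 mcg/mL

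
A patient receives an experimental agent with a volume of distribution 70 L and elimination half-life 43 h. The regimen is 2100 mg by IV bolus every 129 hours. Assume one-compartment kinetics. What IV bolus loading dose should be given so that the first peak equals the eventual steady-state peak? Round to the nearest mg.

2400 mg

f = (1/2)^(129/43) ≈ 0.125000; accumulation ratio R = 1/(1−f) ≈ 1.14286.
Loading dose to hit Cmax,ss on first dose: D_load = D_maint·R ≈ 2100 × 1.14286 ≈ 2400.01 mg.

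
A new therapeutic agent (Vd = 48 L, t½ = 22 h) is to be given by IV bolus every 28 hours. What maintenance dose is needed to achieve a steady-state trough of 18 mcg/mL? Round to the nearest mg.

1224 mg

τ/t½ = 28/22 ≈ 1.2727, so f = (1/2)^(28/22) ≈ 0.413877.
Cmin,ss = (D/Vd)·f/(1−f), so D = Cmin,ss·Vd·(1−f)/f.
D = 18 × 48 × (1−f)/f ≈ 18 × 48 × 1.41618 ≈ 1223.58 mg.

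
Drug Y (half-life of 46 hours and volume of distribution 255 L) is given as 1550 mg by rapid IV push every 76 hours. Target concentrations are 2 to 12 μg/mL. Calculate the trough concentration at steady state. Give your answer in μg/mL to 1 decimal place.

Over one 76-h interval, 76/46 ≈ 1.6522 half-lives elapse, leaving f ≈ 0.3182 of each dose.
At steady state, accumulation factor R = 1/(1 − e^(−kτ)) ≈ 1.4667.
Each bolus raises the concentration by D/Vd = 1550/255 ≈ 6.078 μg/mL.
Cmax,ss = C₀/(1 − f) ≈ 6.078/0.6818 ≈ 8.915 μg/mL.
Steady-state trough Cmin,ss = Cmax,ss·f ≈ 8.915 × 0.3182 ≈ 2.837 μg/mL.
Trough 2.8 μg/mL vs MEC 2 μg/mL: adequate.

2.8 μg/mL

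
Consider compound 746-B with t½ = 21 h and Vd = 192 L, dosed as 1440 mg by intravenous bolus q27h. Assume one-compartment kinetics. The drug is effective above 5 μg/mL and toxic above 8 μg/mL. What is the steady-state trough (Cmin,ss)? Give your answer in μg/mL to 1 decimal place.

5.2 μg/mL

Over one 27-h interval, 27/21 ≈ 1.2857 half-lives elapse, leaving f ≈ 0.4102 of each dose.
Single-dose peak C₀ = D/Vd = 1440/192 ≈ 7.500 μg/mL.
Steady-state trough Cmin,ss = C₀·f/(1−f) ≈ 7.500 × 0.4102/0.5898 ≈ 5.216 μg/mL.
Trough 5.2 μg/mL vs MEC 5 μg/mL: adequate.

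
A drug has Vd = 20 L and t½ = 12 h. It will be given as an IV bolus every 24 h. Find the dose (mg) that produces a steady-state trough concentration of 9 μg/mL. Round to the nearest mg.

540 mg

τ/t½ = 24/12 ≈ 2, so f = (1/2)^(24/12) ≈ 0.250000.
Cmin,ss = (D/Vd)·f/(1−f), so D = Cmin,ss·Vd·(1−f)/f.
D = 9 × 20 × (1−f)/f ≈ 9 × 20 × 3.00000 ≈ 540.00 mg.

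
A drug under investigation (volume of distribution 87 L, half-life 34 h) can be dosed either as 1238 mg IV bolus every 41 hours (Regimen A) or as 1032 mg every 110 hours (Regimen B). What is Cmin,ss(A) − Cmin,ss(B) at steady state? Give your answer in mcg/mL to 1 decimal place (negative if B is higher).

9.5 mcg/mL

Regimen A: f = (1/2)^(41/34) ≈ 0.4335; Cmin,ss = (1238/87)·f/(1−f) ≈ 10.889 mcg/mL.
Regimen B: f = (1/2)^(110/34) ≈ 0.1062; Cmin,ss = (1032/87)·f/(1−f) ≈ 1.409 mcg/mL.
Difference ≈ 10.889 − 1.409 ≈ 9.480 mcg/mL.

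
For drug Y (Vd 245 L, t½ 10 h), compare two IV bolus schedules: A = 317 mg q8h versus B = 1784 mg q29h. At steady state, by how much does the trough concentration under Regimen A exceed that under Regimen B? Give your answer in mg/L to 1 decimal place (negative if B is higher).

Regimen A: f = (1/2)^(8/10) ≈ 0.5743; Cmin,ss = (317/245)·f/(1−f) ≈ 1.746 mg/L.
Regimen B: f = (1/2)^(29/10) ≈ 0.1340; Cmin,ss = (1784/245)·f/(1−f) ≈ 1.127 mg/L.
Difference ≈ 1.746 − 1.127 ≈ 0.619 mg/L.

0.6 mg/L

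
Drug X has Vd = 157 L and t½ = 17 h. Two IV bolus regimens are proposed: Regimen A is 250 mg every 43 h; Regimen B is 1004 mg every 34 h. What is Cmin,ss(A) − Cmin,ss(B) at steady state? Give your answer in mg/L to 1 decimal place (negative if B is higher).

-1.8 mg/L

Regimen A: f = (1/2)^(43/17) ≈ 0.1732; Cmin,ss = (250/157)·f/(1−f) ≈ 0.334 mg/L.
Regimen B: f = (1/2)^(34/17) ≈ 0.2500; Cmin,ss = (1004/157)·f/(1−f) ≈ 2.132 mg/L.
Difference ≈ 0.334 − 2.132 ≈ -1.798 mg/L.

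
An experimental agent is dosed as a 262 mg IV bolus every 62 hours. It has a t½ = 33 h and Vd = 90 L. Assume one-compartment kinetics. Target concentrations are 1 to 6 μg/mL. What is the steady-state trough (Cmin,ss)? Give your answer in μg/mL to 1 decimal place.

1.1 μg/mL

k = ln2/t½ = ln2/33 ≈ 0.021004 h⁻¹; fraction remaining f = e^(−kτ) = e^(−0.021004×62) ≈ 0.2719.
Each bolus raises the concentration by D/Vd = 262/90 ≈ 2.911 μg/mL.
Steady-state trough Cmin,ss = C₀·f/(1−f) ≈ 2.911 × 0.2719/0.7281 ≈ 1.087 μg/mL.
Trough 1.1 μg/mL vs MEC 1 μg/mL: adequate.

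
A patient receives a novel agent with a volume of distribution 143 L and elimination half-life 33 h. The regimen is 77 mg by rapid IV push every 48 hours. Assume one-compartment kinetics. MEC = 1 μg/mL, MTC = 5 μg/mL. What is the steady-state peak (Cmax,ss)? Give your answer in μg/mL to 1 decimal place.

τ/t½ = 48/33 ≈ 1.4545, so fraction remaining f = (1/2)^(48/33) ≈ 0.3649.
At steady state, accumulation factor R = 1/(1 − e^(−kτ)) ≈ 1.5746.
Single-dose peak C₀ = D/Vd = 77/143 ≈ 0.538 μg/mL.
Steady-state peak Cmax,ss = C₀·R ≈ 0.538 × 1.5746 ≈ 0.847 μg/mL.
Peak 0.8 μg/mL vs MTC 5 μg/mL: below toxic threshold.

0.8 μg/mL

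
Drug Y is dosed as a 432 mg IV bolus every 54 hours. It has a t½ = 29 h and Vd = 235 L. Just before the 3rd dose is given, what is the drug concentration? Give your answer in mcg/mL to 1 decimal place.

0.6 mcg/mL

f = (1/2)^(τ/t½) = (1/2)^(54/29) ≈ 0.2751.
C₀ = D/Vd = 432/235 ≈ 1.838 mcg/mL.
Before the 3rd dose, 2 doses have been given. Superposition: Cmin = C₀·(f + f²).
≈ 1.838 × (0.2751 + 0.0757) ≈ 1.838 × 0.3508 ≈ 0.645 mcg/mL.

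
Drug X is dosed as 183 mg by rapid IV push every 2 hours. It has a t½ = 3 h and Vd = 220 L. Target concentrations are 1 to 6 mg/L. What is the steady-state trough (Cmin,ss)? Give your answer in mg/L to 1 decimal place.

1.4 mg/L

k = ln2/t½ = ln2/3 ≈ 0.231049 h⁻¹; fraction remaining f = e^(−kτ) = e^(−0.231049×2) ≈ 0.6300.
Single-dose peak C₀ = D/Vd = 183/220 ≈ 0.832 mg/L.
Steady-state trough Cmin,ss = C₀·f/(1−f) ≈ 0.832 × 0.6300/0.3700 ≈ 1.417 mg/L.
Trough 1.4 mg/L vs MEC 1 mg/L: adequate.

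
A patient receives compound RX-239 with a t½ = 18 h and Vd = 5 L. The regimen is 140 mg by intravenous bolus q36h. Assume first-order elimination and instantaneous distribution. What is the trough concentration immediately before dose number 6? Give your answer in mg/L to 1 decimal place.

f = (1/2)^(τ/t½) = (1/2)^(36/18) ≈ 0.2500.
C₀ = D/Vd = 140/5 ≈ 28.000 mg/L.
Before the 6th dose, 5 doses have been given. Superposition: Cmin = C₀·(f + f² + … + f^5).
≈ 28.000 × (0.2500 + 0.0625 + 0.0156 + 0.0039 + 0.0010) ≈ 28.000 × 0.3330 ≈ 9.324 mg/L.

9.3 mg/L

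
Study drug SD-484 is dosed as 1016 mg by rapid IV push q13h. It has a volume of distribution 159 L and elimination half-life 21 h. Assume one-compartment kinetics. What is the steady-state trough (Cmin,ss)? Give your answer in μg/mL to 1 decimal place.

τ/t½ = 13/21 ≈ 0.61905, so fraction remaining f = (1/2)^(13/21) ≈ 0.6511.
Each bolus raises the concentration by D/Vd = 1016/159 ≈ 6.390 μg/mL.
Steady-state trough Cmin,ss = C₀·f/(1−f) ≈ 6.390 × 0.6511/0.3489 ≈ 11.925 μg/mL.

11.9 μg/mL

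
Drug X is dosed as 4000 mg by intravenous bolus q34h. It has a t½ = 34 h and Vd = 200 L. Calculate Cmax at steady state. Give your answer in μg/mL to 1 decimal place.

τ = 34 h = 1 half-life, so f = (1/2)^1 = 0.5.
Accumulation ratio R = 1/(1 − f) = 1/0.5 = 2/1.
Single-dose peak C₀ = D/Vd = 4000/200 = 20 μg/mL.
Steady-state peak Cmax,ss = C₀·R = 20 × 2/1 ≈ 40.000 μg/mL.

40.0 μg/mL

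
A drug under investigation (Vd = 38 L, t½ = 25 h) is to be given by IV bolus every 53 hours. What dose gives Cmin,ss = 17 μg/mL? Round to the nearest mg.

2162 mg

τ/t½ = 53/25 ≈ 2.12, so f = (1/2)^(53/25) ≈ 0.230047.
Cmin,ss = (D/Vd)·f/(1−f), so D = Cmin,ss·Vd·(1−f)/f.
D = 17 × 38 × (1−f)/f ≈ 17 × 38 × 3.34694 ≈ 2162.12 mg.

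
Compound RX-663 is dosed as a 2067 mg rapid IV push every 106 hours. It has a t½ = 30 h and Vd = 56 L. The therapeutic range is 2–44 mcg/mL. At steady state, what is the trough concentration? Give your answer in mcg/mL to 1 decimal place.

3.5 mcg/mL

k = ln2/t½ = ln2/30 ≈ 0.023105 h⁻¹; fraction remaining f = e^(−kτ) = e^(−0.023105×106) ≈ 0.0864.
Single-dose peak C₀ = D/Vd = 2067/56 ≈ 36.911 mcg/mL.
Steady-state trough Cmin,ss = C₀·f/(1−f) ≈ 36.911 × 0.0864/0.9136 ≈ 3.491 mcg/mL.
Trough 3.5 mcg/mL vs MEC 2 mcg/mL: adequate.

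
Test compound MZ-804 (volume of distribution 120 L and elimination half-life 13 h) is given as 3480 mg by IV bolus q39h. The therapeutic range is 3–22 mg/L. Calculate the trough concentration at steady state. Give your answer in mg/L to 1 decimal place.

The dosing interval is 3 half-lives, so f = 2^(−3) = 0.125.
Accumulation ratio R = 1/(1 − f) = 1/0.875 = 8/7.
Single-dose peak C₀ = D/Vd = 3480/120 = 29 mg/L.
Steady-state peak Cmax,ss = C₀·R = 29 × 8/7 ≈ 33.143 mg/L.
Steady-state trough Cmin,ss = Cmax,ss·f ≈ 33.143 × 0.125 ≈ 4.143 mg/L.
Trough 4.1 mg/L vs MEC 3 mg/L: adequate.

4.1 mg/L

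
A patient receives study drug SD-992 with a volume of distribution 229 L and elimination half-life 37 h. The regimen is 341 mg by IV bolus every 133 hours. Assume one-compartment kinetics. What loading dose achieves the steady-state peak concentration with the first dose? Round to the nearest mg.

f = (1/2)^(133/37) ≈ 0.082779; accumulation ratio R = 1/(1−f) ≈ 1.09025.
Loading dose to hit Cmax,ss on first dose: D_load = D_maint·R ≈ 341 × 1.09025 ≈ 371.78 mg.

372 mg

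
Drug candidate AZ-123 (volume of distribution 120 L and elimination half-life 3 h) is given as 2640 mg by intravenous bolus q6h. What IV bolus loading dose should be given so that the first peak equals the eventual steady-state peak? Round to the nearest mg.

3520 mg

f = (1/2)^(6/3) ≈ 0.250000; accumulation ratio R = 1/(1−f) ≈ 1.33333.
Loading dose to hit Cmax,ss on first dose: D_load = D_maint·R ≈ 2640 × 1.33333 ≈ 3519.99 mg.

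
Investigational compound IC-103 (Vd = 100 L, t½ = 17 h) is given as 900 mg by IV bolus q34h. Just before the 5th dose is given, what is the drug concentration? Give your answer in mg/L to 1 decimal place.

3.0 mg/L

f = (1/2)^(τ/t½) = (1/2)^(34/17) ≈ 0.2500.
C₀ = D/Vd = 900/100 ≈ 9.000 mg/L.
Before the 5th dose, 4 doses have been given. Superposition: Cmin = C₀·(f + f² + … + f^4).
≈ 9.000 × (0.2500 + 0.0625 + 0.0156 + 0.0039) ≈ 9.000 × 0.3320 ≈ 2.988 mg/L.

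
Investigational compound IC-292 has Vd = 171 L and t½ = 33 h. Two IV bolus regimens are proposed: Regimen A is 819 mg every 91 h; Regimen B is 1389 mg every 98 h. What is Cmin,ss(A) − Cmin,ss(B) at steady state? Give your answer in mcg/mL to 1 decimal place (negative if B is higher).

Regimen A: f = (1/2)^(91/33) ≈ 0.1479; Cmin,ss = (819/171)·f/(1−f) ≈ 0.831 mcg/mL.
Regimen B: f = (1/2)^(98/33) ≈ 0.1277; Cmin,ss = (1389/171)·f/(1−f) ≈ 1.189 mcg/mL.
Difference ≈ 0.831 − 1.189 ≈ -0.358 mcg/mL.

-0.4 mcg/mL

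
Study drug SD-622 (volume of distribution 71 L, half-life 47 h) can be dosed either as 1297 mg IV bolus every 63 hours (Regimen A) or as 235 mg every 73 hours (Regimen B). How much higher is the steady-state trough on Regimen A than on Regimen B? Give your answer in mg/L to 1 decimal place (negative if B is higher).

10.2 mg/L

Regimen A: f = (1/2)^(63/47) ≈ 0.3949; Cmin,ss = (1297/71)·f/(1−f) ≈ 11.922 mg/L.
Regimen B: f = (1/2)^(73/47) ≈ 0.3408; Cmin,ss = (235/71)·f/(1−f) ≈ 1.711 mg/L.
Difference ≈ 11.922 − 1.711 ≈ 10.211 mg/L.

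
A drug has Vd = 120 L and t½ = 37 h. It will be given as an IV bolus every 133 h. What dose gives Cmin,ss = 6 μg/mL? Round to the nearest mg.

τ/t½ = 133/37 ≈ 3.5946, so f = (1/2)^(133/37) ≈ 0.082779.
Cmin,ss = (D/Vd)·f/(1−f), so D = Cmin,ss·Vd·(1−f)/f.
D = 6 × 120 × (1−f)/f ≈ 6 × 120 × 11.08036 ≈ 7977.86 mg.

7978 mg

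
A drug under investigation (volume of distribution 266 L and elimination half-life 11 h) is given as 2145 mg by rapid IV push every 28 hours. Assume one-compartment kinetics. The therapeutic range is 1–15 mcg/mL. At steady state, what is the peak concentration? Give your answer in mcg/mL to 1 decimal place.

9.7 mcg/mL

τ/t½ = 28/11 ≈ 2.5455, so fraction remaining f = (1/2)^(28/11) ≈ 0.1713.
At steady state, accumulation factor R = 1/(1 − e^(−kτ)) ≈ 1.2067.
Each bolus raises the concentration by D/Vd = 2145/266 ≈ 8.064 mcg/mL.
Steady-state peak Cmax,ss = C₀·R ≈ 8.064 × 1.2067 ≈ 9.731 mcg/mL.
Peak 9.7 mcg/mL vs MTC 15 mcg/mL: below toxic threshold.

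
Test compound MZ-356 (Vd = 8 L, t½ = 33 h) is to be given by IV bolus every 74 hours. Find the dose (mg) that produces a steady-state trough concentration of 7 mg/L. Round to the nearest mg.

τ/t½ = 74/33 ≈ 2.2424, so f = (1/2)^(74/33) ≈ 0.211331.
Cmin,ss = (D/Vd)·f/(1−f), so D = Cmin,ss·Vd·(1−f)/f.
D = 7 × 8 × (1−f)/f ≈ 7 × 8 × 3.73191 ≈ 208.99 mg.

209 mg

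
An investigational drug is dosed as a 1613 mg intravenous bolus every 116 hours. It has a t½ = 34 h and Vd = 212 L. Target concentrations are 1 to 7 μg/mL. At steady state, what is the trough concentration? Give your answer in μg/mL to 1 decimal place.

k = ln2/t½ = ln2/34 ≈ 0.020387 h⁻¹; fraction remaining f = e^(−kτ) = e^(−0.020387×116) ≈ 0.0940.
At steady state, accumulation factor R = 1/(1 − e^(−kτ)) ≈ 1.1038.
Each bolus raises the concentration by D/Vd = 1613/212 ≈ 7.608 μg/mL.
Cmax,ss = C₀/(1 − f) ≈ 7.608/0.9060 ≈ 8.397 μg/mL.
One interval later, Cmin,ss = Cmax,ss·e^(−kτ) ≈ 8.397 × 0.0940 ≈ 0.789 μg/mL.
Trough 0.8 μg/mL vs MEC 1 μg/mL: subtherapeutic.

0.8 μg/mL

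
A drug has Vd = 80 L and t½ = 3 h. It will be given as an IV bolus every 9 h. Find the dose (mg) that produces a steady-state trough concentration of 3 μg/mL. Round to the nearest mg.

τ/t½ = 9/3 ≈ 3, so f = (1/2)^(9/3) ≈ 0.125000.
Cmin,ss = (D/Vd)·f/(1−f), so D = Cmin,ss·Vd·(1−f)/f.
D = 3 × 80 × (1−f)/f ≈ 3 × 80 × 7.00000 ≈ 1680.00 mg.

1680 mg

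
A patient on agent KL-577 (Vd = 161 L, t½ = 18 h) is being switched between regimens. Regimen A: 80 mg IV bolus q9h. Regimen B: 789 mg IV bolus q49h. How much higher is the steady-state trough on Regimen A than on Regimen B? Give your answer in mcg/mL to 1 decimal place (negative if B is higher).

Regimen A: f = (1/2)^(9/18) ≈ 0.7071; Cmin,ss = (80/161)·f/(1−f) ≈ 1.200 mcg/mL.
Regimen B: f = (1/2)^(49/18) ≈ 0.1515; Cmin,ss = (789/161)·f/(1−f) ≈ 0.875 mcg/mL.
Difference ≈ 1.200 − 0.875 ≈ 0.325 mcg/mL.

0.3 mcg/mL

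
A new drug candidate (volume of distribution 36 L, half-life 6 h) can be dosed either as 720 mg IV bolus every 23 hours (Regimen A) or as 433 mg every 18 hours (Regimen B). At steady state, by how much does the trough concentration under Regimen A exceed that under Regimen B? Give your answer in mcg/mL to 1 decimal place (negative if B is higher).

Regimen A: f = (1/2)^(23/6) ≈ 0.0702; Cmin,ss = (720/36)·f/(1−f) ≈ 1.510 mcg/mL.
Regimen B: f = (1/2)^(18/6) ≈ 0.1250; Cmin,ss = (433/36)·f/(1−f) ≈ 1.718 mcg/mL.
Difference ≈ 1.510 − 1.718 ≈ -0.208 mcg/mL.

-0.2 mcg/mL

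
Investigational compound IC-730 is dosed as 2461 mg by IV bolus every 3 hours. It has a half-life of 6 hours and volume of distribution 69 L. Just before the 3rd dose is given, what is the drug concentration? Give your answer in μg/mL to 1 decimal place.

f = (1/2)^(τ/t½) = (1/2)^(3/6) ≈ 0.7071.
C₀ = D/Vd = 2461/69 ≈ 35.667 μg/mL.
Before the 3rd dose, 2 doses have been given. Superposition: Cmin = C₀·(f + f²).
≈ 35.667 × (0.7071 + 0.5000) ≈ 35.667 × 1.2071 ≈ 43.054 μg/mL.

43.1 μg/mL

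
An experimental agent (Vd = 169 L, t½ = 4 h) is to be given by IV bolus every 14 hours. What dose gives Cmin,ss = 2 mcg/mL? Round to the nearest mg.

3486 mg

τ/t½ = 14/4 ≈ 3.5, so f = (1/2)^(14/4) ≈ 0.088388.
Cmin,ss = (D/Vd)·f/(1−f), so D = Cmin,ss·Vd·(1−f)/f.
D = 2 × 169 × (1−f)/f ≈ 2 × 169 × 10.31375 ≈ 3486.05 mg.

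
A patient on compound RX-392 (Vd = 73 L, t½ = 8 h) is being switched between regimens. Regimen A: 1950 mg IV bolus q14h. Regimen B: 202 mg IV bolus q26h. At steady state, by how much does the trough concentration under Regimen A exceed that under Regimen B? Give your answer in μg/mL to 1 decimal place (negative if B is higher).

11.0 μg/mL

Regimen A: f = (1/2)^(14/8) ≈ 0.2973; Cmin,ss = (1950/73)·f/(1−f) ≈ 11.302 μg/mL.
Regimen B: f = (1/2)^(26/8) ≈ 0.1051; Cmin,ss = (202/73)·f/(1−f) ≈ 0.325 μg/mL.
Difference ≈ 11.302 − 0.325 ≈ 10.977 μg/mL.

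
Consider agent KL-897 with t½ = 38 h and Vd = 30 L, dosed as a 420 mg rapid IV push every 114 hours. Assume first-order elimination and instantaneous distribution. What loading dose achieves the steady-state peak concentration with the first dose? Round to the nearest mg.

480 mg

f = (1/2)^(114/38) ≈ 0.125000; accumulation ratio R = 1/(1−f) ≈ 1.14286.
Loading dose to hit Cmax,ss on first dose: D_load = D_maint·R ≈ 420 × 1.14286 ≈ 480.00 mg.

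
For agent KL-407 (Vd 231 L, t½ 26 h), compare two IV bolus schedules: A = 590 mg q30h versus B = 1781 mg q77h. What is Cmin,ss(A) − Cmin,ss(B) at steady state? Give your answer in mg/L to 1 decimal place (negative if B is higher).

Regimen A: f = (1/2)^(30/26) ≈ 0.4494; Cmin,ss = (590/231)·f/(1−f) ≈ 2.085 mg/L.
Regimen B: f = (1/2)^(77/26) ≈ 0.1284; Cmin,ss = (1781/231)·f/(1−f) ≈ 1.136 mg/L.
Difference ≈ 2.085 − 1.136 ≈ 0.949 mg/L.

0.9 mg/L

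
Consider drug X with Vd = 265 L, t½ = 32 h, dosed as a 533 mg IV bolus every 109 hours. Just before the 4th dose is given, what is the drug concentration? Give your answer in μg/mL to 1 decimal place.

0.2 μg/mL

f = (1/2)^(τ/t½) = (1/2)^(109/32) ≈ 0.0943.
C₀ = D/Vd = 533/265 ≈ 2.011 μg/mL.
Before the 4th dose, 3 doses have been given. Superposition: Cmin = C₀·(f + f² + … + f^3).
≈ 2.011 × (0.0943 + 0.0089 + 0.0008) ≈ 2.011 × 0.1040 ≈ 0.209 μg/mL.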